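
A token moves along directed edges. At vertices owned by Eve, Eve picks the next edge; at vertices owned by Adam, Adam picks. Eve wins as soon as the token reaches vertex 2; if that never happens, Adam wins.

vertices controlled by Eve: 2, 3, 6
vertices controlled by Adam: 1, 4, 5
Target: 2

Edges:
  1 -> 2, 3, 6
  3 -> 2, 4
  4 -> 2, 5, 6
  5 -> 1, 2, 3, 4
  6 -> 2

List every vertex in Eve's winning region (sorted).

1, 2, 3, 6

A0 = {2}
A1: add {3, 6} — 3 (Eve) has 3→2; 6 (Eve) has 6→2.
A2: add {1} — 1 (Adam): all of {2, 3, 6} already in.
A3 = A2; e.g. 4 (Adam) can still go to 5. Fixed point.
Eve's winning region = {1, 2, 3, 6}.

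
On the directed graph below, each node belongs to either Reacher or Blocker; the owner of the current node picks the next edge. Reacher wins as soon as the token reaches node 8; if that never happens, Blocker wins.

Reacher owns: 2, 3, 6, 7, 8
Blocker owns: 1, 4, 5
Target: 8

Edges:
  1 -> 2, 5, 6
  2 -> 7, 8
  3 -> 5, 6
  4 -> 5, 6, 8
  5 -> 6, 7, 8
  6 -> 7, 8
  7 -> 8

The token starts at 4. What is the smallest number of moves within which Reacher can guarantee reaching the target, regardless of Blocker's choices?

3

A0 = {8}
A1: add {2, 6, 7} — 2 (Reacher) has 2→8; 6 (Reacher) has 6→8; 7 (Reacher) has 7→8.
A2: add {3, 5} — 3 (Reacher) has 3→6; 5 (Blocker): all of {6, 7, 8} already in.
A3: add {1, 4} — 1 (Blocker): all of {2, 5, 6} already in; 4 (Blocker): all of {5, 6, 8} already in.
A3 = all vertices. Fixed point.
4 enters the attractor at level 3, so Reacher can force the target in 3 moves from there.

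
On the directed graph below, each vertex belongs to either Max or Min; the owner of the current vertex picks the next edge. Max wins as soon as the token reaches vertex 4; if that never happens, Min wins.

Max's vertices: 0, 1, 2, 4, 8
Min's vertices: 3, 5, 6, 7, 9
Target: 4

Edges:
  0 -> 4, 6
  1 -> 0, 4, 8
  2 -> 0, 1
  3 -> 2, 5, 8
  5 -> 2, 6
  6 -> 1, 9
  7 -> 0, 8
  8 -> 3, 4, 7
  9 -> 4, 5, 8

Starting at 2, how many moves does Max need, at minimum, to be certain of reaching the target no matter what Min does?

2

A0 = {4}
A1: add {0, 1, 8} — 0 (Max) has 0→4; 1 (Max) has 1→4; 8 (Max) has 8→4.
A2: add {2, 7} — 2 (Max) has 2→0; 7 (Min): all of {0, 8} already in.
A3 = A2; e.g. 3 (Min) can still go to 5. Fixed point.
2 enters the attractor at level 2, so Max can force the target in 2 moves from there.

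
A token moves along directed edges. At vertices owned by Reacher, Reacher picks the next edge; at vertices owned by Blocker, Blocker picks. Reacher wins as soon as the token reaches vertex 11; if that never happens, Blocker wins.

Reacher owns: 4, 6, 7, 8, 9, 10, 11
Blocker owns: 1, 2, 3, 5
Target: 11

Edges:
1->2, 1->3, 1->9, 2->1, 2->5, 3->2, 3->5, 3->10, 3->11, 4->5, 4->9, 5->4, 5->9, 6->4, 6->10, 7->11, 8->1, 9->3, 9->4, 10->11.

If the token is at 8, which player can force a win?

A0 = {11}
A1: add {7, 10} — 7 (Reacher) has 7→11; 10 (Reacher) has 10→11.
A2: add {6} — 6 (Reacher) has 6→10.
A3 = A2; e.g. 1 (Blocker) can still go to 2. Fixed point.
8 never enters the attractor, so Blocker can avoid the target forever.

Blocker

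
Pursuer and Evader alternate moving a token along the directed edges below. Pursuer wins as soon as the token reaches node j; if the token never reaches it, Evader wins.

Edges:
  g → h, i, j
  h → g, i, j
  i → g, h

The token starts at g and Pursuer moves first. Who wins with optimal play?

Track states (vertex, player-to-move).
A0 = {(j,Pursuer), (j,Evader)}
A1: add {(g,Pursuer), (h,Pursuer)}.
(g,Pursuer) ∈ A1 ⇒ Pursuer forces the target.

Pursuer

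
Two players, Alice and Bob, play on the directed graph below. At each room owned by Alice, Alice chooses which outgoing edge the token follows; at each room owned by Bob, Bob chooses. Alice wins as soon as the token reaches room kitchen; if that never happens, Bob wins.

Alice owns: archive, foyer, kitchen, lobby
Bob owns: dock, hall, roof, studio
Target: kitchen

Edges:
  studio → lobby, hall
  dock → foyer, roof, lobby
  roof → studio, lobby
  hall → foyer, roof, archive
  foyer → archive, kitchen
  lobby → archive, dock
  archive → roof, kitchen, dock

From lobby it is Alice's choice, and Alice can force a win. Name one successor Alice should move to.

archive

A0 = {kitchen}
A1: add {archive, foyer} — foyer (Alice) has foyer→kitchen; archive (Alice) has archive→kitchen.
A2: add {lobby} — lobby (Alice) has lobby→archive.
A3 = A2; e.g. roof (Bob) can still go to studio. Fixed point.
From lobby, successor archive is in the attractor (rank 1); the other successor dock is not.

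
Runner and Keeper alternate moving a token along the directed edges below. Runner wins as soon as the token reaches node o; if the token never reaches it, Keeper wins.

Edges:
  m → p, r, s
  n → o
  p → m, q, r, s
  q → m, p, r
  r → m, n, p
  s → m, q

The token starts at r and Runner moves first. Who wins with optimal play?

Runner

Track states (vertex, player-to-move).
A0 = {(o,Runner), (o,Keeper)}
A1: add {(n,Runner), (n,Keeper)}.
A2: add {(r,Runner)}.
(r,Runner) ∈ A2 ⇒ Runner forces the target.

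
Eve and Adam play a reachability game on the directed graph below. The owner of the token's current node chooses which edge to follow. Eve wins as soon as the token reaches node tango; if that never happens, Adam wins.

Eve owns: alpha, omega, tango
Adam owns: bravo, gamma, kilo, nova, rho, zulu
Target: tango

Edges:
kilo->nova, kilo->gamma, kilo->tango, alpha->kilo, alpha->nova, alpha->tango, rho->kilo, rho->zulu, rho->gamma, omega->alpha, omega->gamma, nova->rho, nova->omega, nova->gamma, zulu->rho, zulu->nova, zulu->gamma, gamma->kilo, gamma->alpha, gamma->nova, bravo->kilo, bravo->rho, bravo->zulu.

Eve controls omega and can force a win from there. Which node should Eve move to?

alpha

A0 = {tango}
A1: add {alpha} — alpha (Eve) has alpha→tango.
A2: add {omega} — omega (Eve) has omega→alpha.
A3 = A2; e.g. kilo (Adam) can still go to nova. Fixed point.
From omega, successor alpha is in the attractor (rank 1); the other successor gamma is not.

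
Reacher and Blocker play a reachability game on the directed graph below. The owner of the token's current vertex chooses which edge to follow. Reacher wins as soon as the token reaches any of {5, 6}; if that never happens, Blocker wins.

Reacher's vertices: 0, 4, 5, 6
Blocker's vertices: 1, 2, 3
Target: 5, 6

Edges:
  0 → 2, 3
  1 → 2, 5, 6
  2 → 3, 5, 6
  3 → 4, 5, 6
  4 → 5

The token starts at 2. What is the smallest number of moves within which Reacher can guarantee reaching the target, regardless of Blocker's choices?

A0 = {5, 6}
A1: add {4} — 4 (Reacher) has 4→5.
A2: add {3} — 3 (Blocker): all of {4, 5, 6} already in.
A3: add {0, 2} — 0 (Reacher) has 0→3; 2 (Blocker): all of {3, 5, 6} already in.
2 enters the attractor at level 3, so Reacher can force the target in 3 moves from there.

3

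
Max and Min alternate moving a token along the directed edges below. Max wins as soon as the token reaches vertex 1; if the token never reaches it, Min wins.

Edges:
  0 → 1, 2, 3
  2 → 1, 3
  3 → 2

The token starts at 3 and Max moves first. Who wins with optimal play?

Track states (vertex, player-to-move).
A0 = {(1,Max), (1,Min)}
A1: add {(0,Max), (2,Max)}.
A2: add {(3,Min)}.
A3 = A2; e.g. (0,Min) stays out. (3,Max) never enters ⇒ Min avoids the target.

Min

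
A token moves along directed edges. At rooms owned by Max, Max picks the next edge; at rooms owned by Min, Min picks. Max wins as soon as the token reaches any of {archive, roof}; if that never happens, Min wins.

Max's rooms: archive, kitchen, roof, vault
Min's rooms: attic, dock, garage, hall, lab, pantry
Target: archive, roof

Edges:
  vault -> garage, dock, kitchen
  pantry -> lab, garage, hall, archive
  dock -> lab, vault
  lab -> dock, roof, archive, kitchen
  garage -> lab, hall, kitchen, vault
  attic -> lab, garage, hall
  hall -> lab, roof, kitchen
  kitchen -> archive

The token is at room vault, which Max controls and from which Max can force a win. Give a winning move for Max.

A0 = {archive, roof}
A1: add {kitchen} — kitchen (Max) has kitchen→archive.
A2: add {vault} — vault (Max) has vault→kitchen.
A3 = A2; e.g. lab (Min) can still go to dock. Fixed point.
From vault, successor kitchen is in the attractor (rank 1); the other successors dock, garage are not.

kitchen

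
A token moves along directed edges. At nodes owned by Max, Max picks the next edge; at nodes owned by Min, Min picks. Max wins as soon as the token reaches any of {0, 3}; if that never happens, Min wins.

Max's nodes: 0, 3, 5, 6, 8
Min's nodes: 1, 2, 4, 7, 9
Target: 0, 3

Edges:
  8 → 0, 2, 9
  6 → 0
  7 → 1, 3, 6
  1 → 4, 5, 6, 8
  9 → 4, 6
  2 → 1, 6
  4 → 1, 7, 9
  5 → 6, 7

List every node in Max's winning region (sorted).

0, 3, 5, 6, 8

A0 = {0, 3}
A1: add {6, 8} — 6 (Max) has 6→0; 8 (Max) has 8→0.
A2: add {5} — 5 (Max) has 5→6.
A3 = A2; e.g. 1 (Min) can still go to 4. Fixed point.
Max's winning region = {0, 3, 5, 6, 8}.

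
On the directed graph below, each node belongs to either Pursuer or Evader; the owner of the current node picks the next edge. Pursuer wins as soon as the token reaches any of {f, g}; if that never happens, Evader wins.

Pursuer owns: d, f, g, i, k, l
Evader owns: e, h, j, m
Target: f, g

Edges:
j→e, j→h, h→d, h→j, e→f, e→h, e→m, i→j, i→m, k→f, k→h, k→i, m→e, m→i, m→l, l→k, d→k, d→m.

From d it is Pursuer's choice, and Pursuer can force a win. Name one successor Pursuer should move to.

A0 = {f, g}
A1: add {k} — k (Pursuer) has k→f.
A2: add {d, l} — d (Pursuer) has d→k; l (Pursuer) has l→k.
A3 = A2; e.g. e (Evader) can still go to h. Fixed point.
From d, successor k is in the attractor (rank 1); the other successor m is not.

k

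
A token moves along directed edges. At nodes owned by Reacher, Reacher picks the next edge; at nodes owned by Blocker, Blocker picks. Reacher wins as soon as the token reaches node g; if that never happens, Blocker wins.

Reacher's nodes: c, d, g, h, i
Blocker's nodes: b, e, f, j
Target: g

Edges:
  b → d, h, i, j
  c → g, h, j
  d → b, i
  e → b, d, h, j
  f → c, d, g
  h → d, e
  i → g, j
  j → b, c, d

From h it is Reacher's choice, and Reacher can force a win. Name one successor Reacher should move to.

A0 = {g}
A1: add {c, i} — c (Reacher) has c→g; i (Reacher) has i→g.
A2: add {d} — d (Reacher) has d→i.
A3: add {f, h} — f (Blocker): all of {c, d, g} already in; h (Reacher) has h→d.
A4 = A3; e.g. b (Blocker) can still go to j. Fixed point.
From h, successor d is in the attractor (rank 2); the other successor e is not.

d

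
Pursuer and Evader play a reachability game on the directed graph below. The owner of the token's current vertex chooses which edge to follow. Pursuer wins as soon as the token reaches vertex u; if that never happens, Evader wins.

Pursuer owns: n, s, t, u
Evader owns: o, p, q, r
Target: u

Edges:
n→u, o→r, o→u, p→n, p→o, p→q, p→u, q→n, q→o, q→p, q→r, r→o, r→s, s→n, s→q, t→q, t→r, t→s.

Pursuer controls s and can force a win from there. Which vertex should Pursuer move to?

A0 = {u}
A1: add {n} — n (Pursuer) has n→u.
A2: add {s} — s (Pursuer) has s→n.
A3: add {t} — t (Pursuer) has t→s.
A4 = A3; e.g. o (Evader) can still go to r. Fixed point.
From s, successor n is in the attractor (rank 1); the other successor q is not.

n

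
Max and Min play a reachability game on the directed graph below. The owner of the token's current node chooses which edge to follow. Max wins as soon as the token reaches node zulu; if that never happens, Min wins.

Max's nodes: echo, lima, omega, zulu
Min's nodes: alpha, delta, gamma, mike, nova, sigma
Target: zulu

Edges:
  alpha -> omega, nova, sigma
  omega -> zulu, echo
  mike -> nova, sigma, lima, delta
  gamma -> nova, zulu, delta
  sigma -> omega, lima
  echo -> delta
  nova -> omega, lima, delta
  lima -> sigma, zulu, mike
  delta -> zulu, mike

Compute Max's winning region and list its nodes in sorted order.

A0 = {zulu}
A1: add {lima, omega} — omega (Max) has omega→zulu; lima (Max) has lima→zulu.
A2: add {sigma} — sigma (Min): all of {omega, lima} already in.
A3 = A2; e.g. gamma (Min) can still go to nova. Fixed point.
Max's winning region = {lima, omega, sigma, zulu}.

lima, omega, sigma, zulu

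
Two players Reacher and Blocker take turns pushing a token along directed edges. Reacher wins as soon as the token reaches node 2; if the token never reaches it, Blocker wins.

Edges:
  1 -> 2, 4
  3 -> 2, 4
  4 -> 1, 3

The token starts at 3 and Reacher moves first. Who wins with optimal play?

Reacher

Track states (vertex, player-to-move).
A0 = {(2,Reacher), (2,Blocker)}
A1: add {(1,Reacher), (3,Reacher)}.
(3,Reacher) ∈ A1 ⇒ Reacher forces the target.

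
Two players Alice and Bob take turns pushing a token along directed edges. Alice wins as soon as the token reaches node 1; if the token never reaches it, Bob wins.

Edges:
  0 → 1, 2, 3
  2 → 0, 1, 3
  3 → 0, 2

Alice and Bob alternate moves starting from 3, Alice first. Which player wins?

Bob

Track states (vertex, player-to-move).
A0 = {(1,Alice), (1,Bob)}
A1: add {(0,Alice), (2,Alice)}.
A2: add {(3,Bob)}.
A3 = A2; e.g. (0,Bob) stays out. (3,Alice) never enters ⇒ Bob avoids the target.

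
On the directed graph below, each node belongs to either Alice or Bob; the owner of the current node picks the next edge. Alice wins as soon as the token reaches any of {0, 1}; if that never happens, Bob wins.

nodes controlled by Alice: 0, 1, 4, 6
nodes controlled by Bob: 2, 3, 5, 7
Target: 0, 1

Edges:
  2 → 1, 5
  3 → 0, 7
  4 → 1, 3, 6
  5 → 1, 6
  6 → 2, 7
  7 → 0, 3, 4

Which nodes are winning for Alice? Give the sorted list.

A0 = {0, 1}
A1: add {4} — 4 (Alice) has 4→1.
A2 = A1; e.g. 2 (Bob) can still go to 5. Fixed point.
Alice's winning region = {0, 1, 4}.

0, 1, 4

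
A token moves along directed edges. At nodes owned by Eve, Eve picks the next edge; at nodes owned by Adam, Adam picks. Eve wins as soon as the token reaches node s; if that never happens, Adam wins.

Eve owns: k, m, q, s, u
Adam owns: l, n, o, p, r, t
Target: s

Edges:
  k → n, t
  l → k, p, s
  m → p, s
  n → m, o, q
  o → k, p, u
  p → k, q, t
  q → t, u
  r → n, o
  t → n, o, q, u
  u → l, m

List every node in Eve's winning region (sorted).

m, q, s, u

A0 = {s}
A1: add {m} — m (Eve) has m→s.
A2: add {u} — u (Eve) has u→m.
A3: add {q} — q (Eve) has q→u.
A4 = A3; e.g. k (Eve) has no edge into A3. Fixed point.
Eve's winning region = {m, q, s, u}.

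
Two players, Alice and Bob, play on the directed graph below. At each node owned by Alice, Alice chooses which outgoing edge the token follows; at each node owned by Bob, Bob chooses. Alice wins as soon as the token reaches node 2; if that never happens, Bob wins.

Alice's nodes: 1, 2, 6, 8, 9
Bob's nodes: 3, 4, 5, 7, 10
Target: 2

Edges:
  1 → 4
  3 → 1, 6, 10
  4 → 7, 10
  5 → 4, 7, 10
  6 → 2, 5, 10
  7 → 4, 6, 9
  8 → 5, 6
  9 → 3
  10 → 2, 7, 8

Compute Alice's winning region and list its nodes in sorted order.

A0 = {2}
A1: add {6} — 6 (Alice) has 6→2.
A2: add {8} — 8 (Alice) has 8→6.
A3 = A2; e.g. 1 (Alice) has no edge into A2. Fixed point.
Alice's winning region = {2, 6, 8}.

2, 6, 8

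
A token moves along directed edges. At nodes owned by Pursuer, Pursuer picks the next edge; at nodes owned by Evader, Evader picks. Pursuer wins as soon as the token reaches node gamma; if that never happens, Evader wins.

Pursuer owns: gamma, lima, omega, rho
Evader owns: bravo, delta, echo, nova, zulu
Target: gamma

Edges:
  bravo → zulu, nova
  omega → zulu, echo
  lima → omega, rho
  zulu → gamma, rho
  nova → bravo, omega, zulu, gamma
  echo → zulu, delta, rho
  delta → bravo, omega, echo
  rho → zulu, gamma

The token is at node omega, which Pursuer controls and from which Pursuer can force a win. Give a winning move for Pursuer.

zulu

A0 = {gamma}
A1: add {rho} — rho (Pursuer) has rho→gamma.
A2: add {lima, zulu} — lima (Pursuer) has lima→rho; zulu (Evader): all of {gamma, rho} already in.
A3: add {omega} — omega (Pursuer) has omega→zulu.
A4 = A3; e.g. bravo (Evader) can still go to nova. Fixed point.
From omega, successor zulu is in the attractor (rank 2); the other successor echo is not.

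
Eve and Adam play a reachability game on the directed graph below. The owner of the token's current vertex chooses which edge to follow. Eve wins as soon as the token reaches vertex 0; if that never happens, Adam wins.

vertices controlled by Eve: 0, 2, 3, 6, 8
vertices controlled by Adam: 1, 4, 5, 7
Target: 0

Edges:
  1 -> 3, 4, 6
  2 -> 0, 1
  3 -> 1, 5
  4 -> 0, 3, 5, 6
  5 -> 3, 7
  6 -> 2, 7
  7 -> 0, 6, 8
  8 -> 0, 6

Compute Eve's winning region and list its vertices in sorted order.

A0 = {0}
A1: add {2, 8} — 2 (Eve) has 2→0; 8 (Eve) has 8→0.
A2: add {6} — 6 (Eve) has 6→2.
A3: add {7} — 7 (Adam): all of {0, 6, 8} already in.
A4 = A3; e.g. 1 (Adam) can still go to 3. Fixed point.
Eve's winning region = {0, 2, 6, 7, 8}.

0, 2, 6, 7, 8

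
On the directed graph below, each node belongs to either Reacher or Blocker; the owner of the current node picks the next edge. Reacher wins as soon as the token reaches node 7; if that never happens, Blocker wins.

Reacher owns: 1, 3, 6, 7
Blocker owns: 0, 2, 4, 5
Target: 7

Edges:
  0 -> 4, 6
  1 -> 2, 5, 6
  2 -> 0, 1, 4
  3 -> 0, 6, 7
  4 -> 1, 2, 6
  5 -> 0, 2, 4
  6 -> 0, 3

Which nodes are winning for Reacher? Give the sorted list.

A0 = {7}
A1: add {3} — 3 (Reacher) has 3→7.
A2: add {6} — 6 (Reacher) has 6→3.
A3: add {1} — 1 (Reacher) has 1→6.
A4 = A3; e.g. 0 (Blocker) can still go to 4. Fixed point.
Reacher's winning region = {1, 3, 6, 7}.

1, 3, 6, 7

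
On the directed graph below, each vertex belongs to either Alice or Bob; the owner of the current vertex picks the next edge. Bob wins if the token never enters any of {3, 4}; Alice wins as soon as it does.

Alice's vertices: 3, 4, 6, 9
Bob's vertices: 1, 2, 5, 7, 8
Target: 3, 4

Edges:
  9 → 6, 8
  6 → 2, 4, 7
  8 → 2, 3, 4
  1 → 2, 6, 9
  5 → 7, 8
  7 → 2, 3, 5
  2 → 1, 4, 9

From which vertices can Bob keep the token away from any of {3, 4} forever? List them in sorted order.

A0 = {3, 4}
A1: add {6} — 6 (Alice) has 6→4.
A2: add {9} — 9 (Alice) has 9→6.
A3 = A2; e.g. 1 (Bob) can still go to 2. Fixed point.
Alice's attractor = {3, 4, 6, 9}; Bob avoids the target exactly from the complement.

1, 2, 5, 7, 8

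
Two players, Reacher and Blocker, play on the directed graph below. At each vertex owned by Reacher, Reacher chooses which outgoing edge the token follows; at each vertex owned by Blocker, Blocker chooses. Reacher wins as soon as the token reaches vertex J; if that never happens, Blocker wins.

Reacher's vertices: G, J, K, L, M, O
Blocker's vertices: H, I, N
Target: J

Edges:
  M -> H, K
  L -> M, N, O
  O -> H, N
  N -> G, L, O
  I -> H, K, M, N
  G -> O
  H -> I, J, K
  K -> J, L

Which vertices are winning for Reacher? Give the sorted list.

A0 = {J}
A1: add {K} — K (Reacher) has K→J.
A2: add {M} — M (Reacher) has M→K.
A3: add {L} — L (Reacher) has L→M.
A4 = A3; e.g. G (Reacher) has no edge into A3. Fixed point.
Reacher's winning region = {J, K, L, M}.

J, K, L, M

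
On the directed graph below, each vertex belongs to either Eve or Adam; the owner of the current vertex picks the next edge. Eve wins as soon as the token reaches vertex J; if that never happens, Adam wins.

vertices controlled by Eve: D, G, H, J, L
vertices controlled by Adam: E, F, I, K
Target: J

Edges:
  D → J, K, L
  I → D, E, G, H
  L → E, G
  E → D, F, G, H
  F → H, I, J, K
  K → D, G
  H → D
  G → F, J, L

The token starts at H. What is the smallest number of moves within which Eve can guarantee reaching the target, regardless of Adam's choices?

2

A0 = {J}
A1: add {D, G} — D (Eve) has D→J; G (Eve) has G→J.
A2: add {H, K, L} — H (Eve) has H→D; K (Adam): all of {D, G} already in; L (Eve) has L→G.
A3 = A2; e.g. E (Adam) can still go to F. Fixed point.
H enters the attractor at level 2, so Eve can force the target in 2 moves from there.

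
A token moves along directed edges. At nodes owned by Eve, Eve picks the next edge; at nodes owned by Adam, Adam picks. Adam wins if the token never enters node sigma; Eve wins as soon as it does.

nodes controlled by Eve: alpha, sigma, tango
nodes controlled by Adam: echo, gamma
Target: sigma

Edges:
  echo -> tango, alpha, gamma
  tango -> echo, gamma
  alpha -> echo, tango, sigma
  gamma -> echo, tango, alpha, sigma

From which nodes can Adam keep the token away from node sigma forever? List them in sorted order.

A0 = {sigma}
A1: add {alpha} — alpha (Eve) has alpha→sigma.
A2 = A1; e.g. echo (Adam) can still go to tango. Fixed point.
Eve's attractor = {alpha, sigma}; Adam avoids the target exactly from the complement.

echo, gamma, tango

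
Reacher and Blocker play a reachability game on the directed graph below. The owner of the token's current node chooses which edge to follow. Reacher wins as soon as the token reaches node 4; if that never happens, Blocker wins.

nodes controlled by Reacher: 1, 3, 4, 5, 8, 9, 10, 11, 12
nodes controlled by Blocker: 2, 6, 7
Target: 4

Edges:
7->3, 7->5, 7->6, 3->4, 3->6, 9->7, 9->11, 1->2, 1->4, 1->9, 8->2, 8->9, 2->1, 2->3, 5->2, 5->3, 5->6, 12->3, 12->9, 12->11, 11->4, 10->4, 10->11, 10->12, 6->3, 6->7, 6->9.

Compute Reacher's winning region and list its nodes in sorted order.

1, 2, 3, 4, 5, 8, 9, 10, 11, 12

A0 = {4}
A1: add {1, 3, 10, 11} — 1 (Reacher) has 1→4; 3 (Reacher) has 3→4; 10 (Reacher) has 10→4; 11 (Reacher) has 11→4.
A2: add {2, 5, 9, 12} — 2 (Blocker): all of {1, 3} already in; 5 (Reacher) has 5→3; 9 (Reacher) has 9→11; 12 (Reacher) has 12→3.
A3: add {8} — 8 (Reacher) has 8→2.
A4 = A3; e.g. 6 (Blocker) can still go to 7. Fixed point.
Reacher's winning region = {1, 2, 3, 4, 5, 8, 9, 10, 11, 12}.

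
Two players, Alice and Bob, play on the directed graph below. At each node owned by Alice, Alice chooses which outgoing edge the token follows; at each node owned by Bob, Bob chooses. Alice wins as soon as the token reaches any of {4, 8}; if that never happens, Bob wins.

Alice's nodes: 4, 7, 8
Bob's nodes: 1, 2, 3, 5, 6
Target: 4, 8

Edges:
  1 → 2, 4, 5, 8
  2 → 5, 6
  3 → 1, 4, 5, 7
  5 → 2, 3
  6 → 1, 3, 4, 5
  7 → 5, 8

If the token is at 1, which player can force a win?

Bob

A0 = {4, 8}
A1: add {7} — 7 (Alice) has 7→8.
A2 = A1; e.g. 1 (Bob) can still go to 2. Fixed point.
1 never enters the attractor, so Bob can avoid the target forever.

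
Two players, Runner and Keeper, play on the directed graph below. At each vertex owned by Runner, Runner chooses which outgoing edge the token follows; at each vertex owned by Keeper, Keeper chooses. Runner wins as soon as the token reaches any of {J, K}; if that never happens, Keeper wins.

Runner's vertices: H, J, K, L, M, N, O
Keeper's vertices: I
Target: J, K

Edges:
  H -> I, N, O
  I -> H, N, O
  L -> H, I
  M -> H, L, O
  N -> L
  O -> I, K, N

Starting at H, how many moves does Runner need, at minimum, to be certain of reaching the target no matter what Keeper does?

A0 = {J, K}
A1: add {O} — O (Runner) has O→K.
A2: add {H, M} — H (Runner) has H→O; M (Runner) has M→O.
H enters the attractor at level 2, so Runner can force the target in 2 moves from there.

2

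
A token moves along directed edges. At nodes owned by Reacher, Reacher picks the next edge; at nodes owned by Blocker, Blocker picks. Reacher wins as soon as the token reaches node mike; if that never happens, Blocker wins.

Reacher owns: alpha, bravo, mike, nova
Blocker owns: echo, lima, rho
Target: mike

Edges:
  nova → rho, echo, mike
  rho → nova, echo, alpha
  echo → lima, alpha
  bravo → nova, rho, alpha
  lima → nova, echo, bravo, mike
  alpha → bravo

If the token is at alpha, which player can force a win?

Reacher

A0 = {mike}
A1: add {nova} — nova (Reacher) has nova→mike.
A2: add {bravo} — bravo (Reacher) has bravo→nova.
A3: add {alpha} — alpha (Reacher) has alpha→bravo.
A4 = A3; e.g. rho (Blocker) can still go to echo. Fixed point.
alpha ∈ A3, so Reacher can force the target.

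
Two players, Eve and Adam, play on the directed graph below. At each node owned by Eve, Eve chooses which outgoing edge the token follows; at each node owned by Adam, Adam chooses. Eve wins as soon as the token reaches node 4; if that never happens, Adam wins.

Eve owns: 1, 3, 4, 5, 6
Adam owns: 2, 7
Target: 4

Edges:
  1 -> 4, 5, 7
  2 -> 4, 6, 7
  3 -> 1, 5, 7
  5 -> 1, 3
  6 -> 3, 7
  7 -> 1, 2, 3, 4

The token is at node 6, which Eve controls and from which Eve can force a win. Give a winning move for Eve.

3

A0 = {4}
A1: add {1} — 1 (Eve) has 1→4.
A2: add {3, 5} — 3 (Eve) has 3→1; 5 (Eve) has 5→1.
A3: add {6} — 6 (Eve) has 6→3.
A4 = A3; e.g. 2 (Adam) can still go to 7. Fixed point.
From 6, successor 3 is in the attractor (rank 2); the other successor 7 is not.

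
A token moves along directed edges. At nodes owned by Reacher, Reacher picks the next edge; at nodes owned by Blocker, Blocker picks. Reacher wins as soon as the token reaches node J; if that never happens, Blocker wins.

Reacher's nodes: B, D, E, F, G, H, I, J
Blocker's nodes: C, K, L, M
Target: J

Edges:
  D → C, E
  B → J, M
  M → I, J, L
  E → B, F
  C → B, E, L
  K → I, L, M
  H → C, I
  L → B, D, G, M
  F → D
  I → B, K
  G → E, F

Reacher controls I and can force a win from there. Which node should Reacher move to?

B

A0 = {J}
A1: add {B} — B (Reacher) has B→J.
A2: add {E, I} — E (Reacher) has E→B; I (Reacher) has I→B.
A3: add {D, G, H} — D (Reacher) has D→E; G (Reacher) has G→E; H (Reacher) has H→I.
A4: add {F} — F (Reacher) has F→D.
A5 = A4; e.g. C (Blocker) can still go to L. Fixed point.
From I, successor B is in the attractor (rank 1); the other successor K is not.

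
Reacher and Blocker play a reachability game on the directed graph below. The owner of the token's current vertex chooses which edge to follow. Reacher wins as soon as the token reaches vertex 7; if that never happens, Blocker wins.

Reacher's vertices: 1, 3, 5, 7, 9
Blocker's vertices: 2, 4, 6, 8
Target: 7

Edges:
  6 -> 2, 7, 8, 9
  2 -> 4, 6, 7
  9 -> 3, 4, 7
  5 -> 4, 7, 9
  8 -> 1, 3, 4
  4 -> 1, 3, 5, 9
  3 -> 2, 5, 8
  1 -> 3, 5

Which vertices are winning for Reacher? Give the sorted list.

A0 = {7}
A1: add {5, 9} — 5 (Reacher) has 5→7; 9 (Reacher) has 9→7.
A2: add {1, 3} — 1 (Reacher) has 1→5; 3 (Reacher) has 3→5.
A3: add {4} — 4 (Blocker): all of {1, 3, 5, 9} already in.
A4: add {8} — 8 (Blocker): all of {1, 3, 4} already in.
A5 = A4; e.g. 2 (Blocker) can still go to 6. Fixed point.
Reacher's winning region = {1, 3, 4, 5, 7, 8, 9}.

1, 3, 4, 5, 7, 8, 9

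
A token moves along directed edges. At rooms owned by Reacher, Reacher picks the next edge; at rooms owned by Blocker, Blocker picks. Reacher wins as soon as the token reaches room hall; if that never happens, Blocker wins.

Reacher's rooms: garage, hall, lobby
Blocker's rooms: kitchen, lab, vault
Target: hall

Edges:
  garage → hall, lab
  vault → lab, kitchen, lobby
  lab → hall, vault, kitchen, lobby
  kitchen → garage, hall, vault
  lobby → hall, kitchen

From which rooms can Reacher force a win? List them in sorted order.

garage, hall, lobby

A0 = {hall}
A1: add {garage, lobby} — garage (Reacher) has garage→hall; lobby (Reacher) has lobby→hall.
A2 = A1; e.g. vault (Blocker) can still go to lab. Fixed point.
Reacher's winning region = {garage, hall, lobby}.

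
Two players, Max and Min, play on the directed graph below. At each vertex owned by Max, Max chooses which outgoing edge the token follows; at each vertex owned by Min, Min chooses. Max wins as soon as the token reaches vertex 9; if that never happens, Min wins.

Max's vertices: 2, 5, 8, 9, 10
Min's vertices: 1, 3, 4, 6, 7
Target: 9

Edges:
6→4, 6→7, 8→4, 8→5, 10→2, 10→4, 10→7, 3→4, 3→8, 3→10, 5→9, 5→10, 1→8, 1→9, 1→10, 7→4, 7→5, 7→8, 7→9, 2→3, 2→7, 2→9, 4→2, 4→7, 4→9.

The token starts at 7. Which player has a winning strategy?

A0 = {9}
A1: add {2, 5} — 2 (Max) has 2→9; 5 (Max) has 5→9.
A2: add {8, 10} — 8 (Max) has 8→5; 10 (Max) has 10→2.
A3: add {1} — 1 (Min): all of {8, 9, 10} already in.
A4 = A3; e.g. 3 (Min) can still go to 4. Fixed point.
7 never enters the attractor, so Min can avoid the target forever.

Min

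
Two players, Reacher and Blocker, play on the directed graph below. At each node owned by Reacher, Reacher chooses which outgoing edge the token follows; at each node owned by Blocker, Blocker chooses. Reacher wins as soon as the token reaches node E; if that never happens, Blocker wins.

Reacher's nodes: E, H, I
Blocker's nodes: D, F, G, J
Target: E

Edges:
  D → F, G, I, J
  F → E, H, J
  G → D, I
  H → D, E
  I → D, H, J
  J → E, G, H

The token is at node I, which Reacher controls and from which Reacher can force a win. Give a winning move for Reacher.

H

A0 = {E}
A1: add {H} — H (Reacher) has H→E.
A2: add {I} — I (Reacher) has I→H.
A3 = A2; e.g. D (Blocker) can still go to F. Fixed point.
From I, successor H is in the attractor (rank 1); the other successors D, J are not.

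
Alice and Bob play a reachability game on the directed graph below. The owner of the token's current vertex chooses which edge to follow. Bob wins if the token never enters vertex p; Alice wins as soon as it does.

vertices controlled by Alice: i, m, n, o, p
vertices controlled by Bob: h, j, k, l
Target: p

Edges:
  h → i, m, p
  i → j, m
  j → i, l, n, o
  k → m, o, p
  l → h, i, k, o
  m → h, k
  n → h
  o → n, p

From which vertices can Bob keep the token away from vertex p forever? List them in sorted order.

A0 = {p}
A1: add {o} — o (Alice) has o→p.
A2 = A1; e.g. h (Bob) can still go to i. Fixed point.
Alice's attractor = {o, p}; Bob avoids the target exactly from the complement.

h, i, j, k, l, m, n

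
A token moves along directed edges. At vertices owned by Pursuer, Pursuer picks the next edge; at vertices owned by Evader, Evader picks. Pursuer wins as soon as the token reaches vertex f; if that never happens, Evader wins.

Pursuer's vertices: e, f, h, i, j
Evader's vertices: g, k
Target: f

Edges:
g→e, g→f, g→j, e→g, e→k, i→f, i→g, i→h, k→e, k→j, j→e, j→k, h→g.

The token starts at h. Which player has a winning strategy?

Evader

A0 = {f}
A1: add {i} — i (Pursuer) has i→f.
A2 = A1; e.g. e (Pursuer) has no edge into A1. Fixed point.
h never enters the attractor, so Evader can avoid the target forever.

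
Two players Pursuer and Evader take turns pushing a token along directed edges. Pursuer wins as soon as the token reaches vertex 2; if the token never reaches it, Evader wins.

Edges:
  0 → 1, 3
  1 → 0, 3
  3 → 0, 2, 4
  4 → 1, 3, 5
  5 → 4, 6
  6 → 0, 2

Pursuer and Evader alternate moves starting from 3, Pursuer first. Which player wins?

Track states (vertex, player-to-move).
A0 = {(2,Pursuer), (2,Evader)}
A1: add {(3,Pursuer), (6,Pursuer)}.
(3,Pursuer) ∈ A1 ⇒ Pursuer forces the target.

Pursuer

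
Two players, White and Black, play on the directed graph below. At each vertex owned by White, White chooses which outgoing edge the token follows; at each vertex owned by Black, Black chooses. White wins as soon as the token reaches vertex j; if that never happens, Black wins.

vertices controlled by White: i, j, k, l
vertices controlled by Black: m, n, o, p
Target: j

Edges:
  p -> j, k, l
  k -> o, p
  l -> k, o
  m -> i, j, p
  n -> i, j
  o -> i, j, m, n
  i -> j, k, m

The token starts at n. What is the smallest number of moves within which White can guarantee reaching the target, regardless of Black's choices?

A0 = {j}
A1: add {i} — i (White) has i→j.
A2: add {n} — n (Black): all of {i, j} already in.
A3 = A2; e.g. k (White) has no edge into A2. Fixed point.
n enters the attractor at level 2, so White can force the target in 2 moves from there.

2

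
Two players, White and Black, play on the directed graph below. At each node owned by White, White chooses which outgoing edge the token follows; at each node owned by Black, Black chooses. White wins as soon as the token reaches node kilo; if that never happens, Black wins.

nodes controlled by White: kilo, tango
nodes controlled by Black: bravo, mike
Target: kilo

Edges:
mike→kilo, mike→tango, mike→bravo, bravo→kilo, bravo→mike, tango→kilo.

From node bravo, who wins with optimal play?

Black

A0 = {kilo}
A1: add {tango} — tango (White) has tango→kilo.
A2 = A1; e.g. bravo (Black) can still go to mike. Fixed point.
bravo never enters the attractor, so Black can avoid the target forever.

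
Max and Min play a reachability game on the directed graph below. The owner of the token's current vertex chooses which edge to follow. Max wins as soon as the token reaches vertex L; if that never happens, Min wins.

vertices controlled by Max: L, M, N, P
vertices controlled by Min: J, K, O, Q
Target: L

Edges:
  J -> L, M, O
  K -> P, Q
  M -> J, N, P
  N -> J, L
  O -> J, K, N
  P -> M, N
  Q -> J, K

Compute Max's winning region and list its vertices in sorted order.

L, M, N, P

A0 = {L}
A1: add {N} — N (Max) has N→L.
A2: add {M, P} — M (Max) has M→N; P (Max) has P→N.
A3 = A2; e.g. J (Min) can still go to O. Fixed point.
Max's winning region = {L, M, N, P}.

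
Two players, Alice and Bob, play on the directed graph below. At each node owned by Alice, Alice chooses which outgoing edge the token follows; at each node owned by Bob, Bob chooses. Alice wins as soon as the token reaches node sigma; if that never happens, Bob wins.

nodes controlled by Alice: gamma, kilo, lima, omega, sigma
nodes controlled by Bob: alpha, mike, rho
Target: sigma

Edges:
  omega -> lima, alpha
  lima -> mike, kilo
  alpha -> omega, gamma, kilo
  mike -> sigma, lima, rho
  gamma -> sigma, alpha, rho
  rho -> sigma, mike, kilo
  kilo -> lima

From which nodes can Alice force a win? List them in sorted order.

A0 = {sigma}
A1: add {gamma} — gamma (Alice) has gamma→sigma.
A2 = A1; e.g. omega (Alice) has no edge into A1. Fixed point.
Alice's winning region = {gamma, sigma}.

gamma, sigma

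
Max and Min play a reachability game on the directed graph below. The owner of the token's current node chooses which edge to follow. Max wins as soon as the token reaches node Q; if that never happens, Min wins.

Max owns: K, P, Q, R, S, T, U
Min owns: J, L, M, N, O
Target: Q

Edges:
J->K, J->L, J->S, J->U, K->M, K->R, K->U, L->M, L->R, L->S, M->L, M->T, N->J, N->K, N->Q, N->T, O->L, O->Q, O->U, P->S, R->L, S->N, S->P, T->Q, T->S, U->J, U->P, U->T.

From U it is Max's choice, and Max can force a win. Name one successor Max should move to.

A0 = {Q}
A1: add {T} — T (Max) has T→Q.
A2: add {U} — U (Max) has U→T.
A3: add {K} — K (Max) has K→U.
A4 = A3; e.g. J (Min) can still go to L. Fixed point.
From U, successor T is in the attractor (rank 1); the other successors J, P are not.

T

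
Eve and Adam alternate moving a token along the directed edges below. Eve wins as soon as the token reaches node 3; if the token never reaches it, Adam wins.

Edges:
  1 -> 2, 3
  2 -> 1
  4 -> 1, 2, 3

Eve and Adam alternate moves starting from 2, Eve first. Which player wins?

Adam

Track states (vertex, player-to-move).
A0 = {(3,Eve), (3,Adam)}
A1: add {(1,Eve), (4,Eve)}.
A2: add {(2,Adam)}.
A3 = A2; e.g. (1,Adam) stays out. (2,Eve) never enters ⇒ Adam avoids the target.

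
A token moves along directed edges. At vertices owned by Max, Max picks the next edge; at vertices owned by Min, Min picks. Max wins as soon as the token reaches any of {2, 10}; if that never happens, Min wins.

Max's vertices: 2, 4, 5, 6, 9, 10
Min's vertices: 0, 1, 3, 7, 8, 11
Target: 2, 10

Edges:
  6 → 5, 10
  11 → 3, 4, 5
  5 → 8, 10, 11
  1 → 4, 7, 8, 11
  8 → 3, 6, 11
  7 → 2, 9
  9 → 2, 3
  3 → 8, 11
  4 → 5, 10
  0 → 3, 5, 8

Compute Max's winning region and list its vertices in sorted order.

2, 4, 5, 6, 7, 9, 10

A0 = {2, 10}
A1: add {4, 5, 6, 9} — 4 (Max) has 4→10; 5 (Max) has 5→10; 6 (Max) has 6→10; 9 (Max) has 9→2.
A2: add {7} — 7 (Min): all of {2, 9} already in.
A3 = A2; e.g. 0 (Min) can still go to 3. Fixed point.
Max's winning region = {2, 4, 5, 6, 7, 9, 10}.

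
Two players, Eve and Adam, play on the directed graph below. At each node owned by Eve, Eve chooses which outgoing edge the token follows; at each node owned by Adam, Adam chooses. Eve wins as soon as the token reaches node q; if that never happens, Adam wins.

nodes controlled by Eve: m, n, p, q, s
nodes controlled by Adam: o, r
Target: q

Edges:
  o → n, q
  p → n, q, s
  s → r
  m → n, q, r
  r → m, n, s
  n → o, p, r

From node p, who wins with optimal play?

A0 = {q}
A1: add {m, p} — m (Eve) has m→q; p (Eve) has p→q.
p ∈ A1, so Eve can force the target.

Eve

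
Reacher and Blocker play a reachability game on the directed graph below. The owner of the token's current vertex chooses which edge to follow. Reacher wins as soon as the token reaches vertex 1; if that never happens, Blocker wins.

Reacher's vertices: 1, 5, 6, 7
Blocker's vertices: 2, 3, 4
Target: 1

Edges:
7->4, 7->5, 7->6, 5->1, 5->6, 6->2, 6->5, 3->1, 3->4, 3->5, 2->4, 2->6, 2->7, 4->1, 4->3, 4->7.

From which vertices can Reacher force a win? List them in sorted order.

1, 5, 6, 7

A0 = {1}
A1: add {5} — 5 (Reacher) has 5→1.
A2: add {6, 7} — 6 (Reacher) has 6→5; 7 (Reacher) has 7→5.
A3 = A2; e.g. 2 (Blocker) can still go to 4. Fixed point.
Reacher's winning region = {1, 5, 6, 7}.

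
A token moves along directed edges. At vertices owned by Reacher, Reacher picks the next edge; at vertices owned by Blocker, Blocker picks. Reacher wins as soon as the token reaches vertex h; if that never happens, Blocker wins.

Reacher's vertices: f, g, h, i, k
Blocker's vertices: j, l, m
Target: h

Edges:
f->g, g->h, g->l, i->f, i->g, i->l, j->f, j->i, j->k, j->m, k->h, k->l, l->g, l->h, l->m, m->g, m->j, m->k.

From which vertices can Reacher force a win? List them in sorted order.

A0 = {h}
A1: add {g, k} — g (Reacher) has g→h; k (Reacher) has k→h.
A2: add {f, i} — f (Reacher) has f→g; i (Reacher) has i→g.
A3 = A2; e.g. j (Blocker) can still go to m. Fixed point.
Reacher's winning region = {f, g, h, i, k}.

f, g, h, i, k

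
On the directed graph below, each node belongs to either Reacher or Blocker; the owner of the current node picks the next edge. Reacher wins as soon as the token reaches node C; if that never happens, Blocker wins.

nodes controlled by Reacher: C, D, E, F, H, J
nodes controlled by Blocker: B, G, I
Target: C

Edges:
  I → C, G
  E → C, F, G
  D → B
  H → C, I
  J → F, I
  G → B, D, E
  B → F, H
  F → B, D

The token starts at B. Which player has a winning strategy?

Blocker

A0 = {C}
A1: add {E, H} — E (Reacher) has E→C; H (Reacher) has H→C.
A2 = A1; e.g. B (Blocker) can still go to F. Fixed point.
B never enters the attractor, so Blocker can avoid the target forever.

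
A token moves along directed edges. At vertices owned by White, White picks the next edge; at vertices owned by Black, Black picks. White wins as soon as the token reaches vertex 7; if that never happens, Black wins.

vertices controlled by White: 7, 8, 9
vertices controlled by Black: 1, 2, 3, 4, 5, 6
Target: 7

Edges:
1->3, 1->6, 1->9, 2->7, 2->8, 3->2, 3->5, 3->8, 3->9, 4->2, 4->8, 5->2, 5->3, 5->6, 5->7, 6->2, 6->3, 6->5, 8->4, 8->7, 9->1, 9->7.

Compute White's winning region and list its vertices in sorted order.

2, 4, 7, 8, 9

A0 = {7}
A1: add {8, 9} — 8 (White) has 8→7; 9 (White) has 9→7.
A2: add {2} — 2 (Black): all of {7, 8} already in.
A3: add {4} — 4 (Black): all of {2, 8} already in.
A4 = A3; e.g. 1 (Black) can still go to 3. Fixed point.
White's winning region = {2, 4, 7, 8, 9}.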